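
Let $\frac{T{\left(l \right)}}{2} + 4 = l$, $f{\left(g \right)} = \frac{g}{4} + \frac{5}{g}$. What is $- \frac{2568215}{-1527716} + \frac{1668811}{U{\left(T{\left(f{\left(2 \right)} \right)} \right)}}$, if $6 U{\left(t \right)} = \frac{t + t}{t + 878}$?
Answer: $- \frac{3350002612530049}{1527716} \approx -2.1928 \cdot 10^{9}$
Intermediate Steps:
$f{\left(g \right)} = \frac{5}{g} + \frac{g}{4}$ ($f{\left(g \right)} = g \frac{1}{4} + \frac{5}{g} = \frac{g}{4} + \frac{5}{g} = \frac{5}{g} + \frac{g}{4}$)
$T{\left(l \right)} = -8 + 2 l$
$U{\left(t \right)} = \frac{t}{3 \left(878 + t\right)}$ ($U{\left(t \right)} = \frac{\left(t + t\right) \frac{1}{t + 878}}{6} = \frac{2 t \frac{1}{878 + t}}{6} = \frac{t}{3 \left(878 + t\right)}$)
$- \frac{2568215}{-1527716} + \frac{1668811}{U{\left(T{\left(f{\left(2 \right)} \right)} \right)}} = - \frac{2568215}{-1527716} + \frac{1668811}{\frac{1}{3} \left(-8 + 2 \left(\frac{5}{2} + \frac{1}{4} \cdot 2\right)\right) \frac{1}{878 - \left(8 - 2 \left(\frac{5}{2} + \frac{1}{4} \cdot 2\right)\right)}} = \left(-2568215\right) \left(- \frac{1}{1527716}\right) + \frac{1668811}{\frac{1}{3} \left(-8 + 2 \left(5 \cdot \frac{1}{2} + \frac{1}{2}\right)\right) \frac{1}{878 - \left(8 - 2 \left(5 \cdot \frac{1}{2} + \frac{1}{2}\right)\right)}} = \frac{2568215}{1527716} + \frac{1668811}{\frac{1}{3} \left(-8 + 2 \left(\frac{5}{2} + \frac{1}{2}\right)\right) \frac{1}{878 - \left(8 - 2 \left(\frac{5}{2} + \frac{1}{2}\right)\right)}} = \frac{2568215}{1527716} + \frac{1668811}{\frac{1}{3} \left(-8 + 2 \cdot 3\right) \frac{1}{878 + \left(-8 + 2 \cdot 3\right)}} = \frac{2568215}{1527716} + \frac{1668811}{\frac{1}{3} \left(-8 + 6\right) \frac{1}{878 + \left(-8 + 6\right)}} = \frac{2568215}{1527716} + \frac{1668811}{\frac{1}{3} \left(-2\right) \frac{1}{878 - 2}} = \frac{2568215}{1527716} + \frac{1668811}{\frac{1}{3} \left(-2\right) \frac{1}{876}} = \frac{2568215}{1527716} + \frac{1668811}{- \frac{1}{1314}} = \frac{2568215}{1527716} + 1668811 \left(-1314\right) = \frac{2568215}{1527716} - 2192817654 = - \frac{3350002612530049}{1527716}$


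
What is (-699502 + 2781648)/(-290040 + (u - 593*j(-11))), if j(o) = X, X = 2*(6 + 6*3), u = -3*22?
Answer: -1041073/159285 ≈ -6.5359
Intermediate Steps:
u = -66
X = 48 (X = 2*(6 + 18) = 2*24 = 48)
j(o) = 48
(-699502 + 2781648)/(-290040 + (u - 593*j(-11))) = (-699502 + 2781648)/(-290040 + (-66 - 593*48)) = 2082146/(-290040 + (-66 - 28464)) = 2082146/(-290040 - 28530) = 2082146/(-318570) = 2082146*(-1/318570) = -1041073/159285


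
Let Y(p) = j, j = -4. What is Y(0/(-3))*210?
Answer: -840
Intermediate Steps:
Y(p) = -4
Y(0/(-3))*210 = -4*210 = -840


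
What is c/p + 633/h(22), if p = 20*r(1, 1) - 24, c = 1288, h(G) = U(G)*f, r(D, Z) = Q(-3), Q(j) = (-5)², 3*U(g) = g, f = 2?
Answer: 34307/748 ≈ 45.865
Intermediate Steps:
U(g) = g/3
Q(j) = 25
r(D, Z) = 25
h(G) = 2*G/3 (h(G) = (G/3)*2 = 2*G/3)
p = 476 (p = 20*25 - 24 = 500 - 24 = 476)
c/p + 633/h(22) = 1288/476 + 633/(((⅔)*22)) = 1288*(1/476) + 633/(44/3) = 46/17 + 633*(3/44) = 46/17 + 1899/44 = 34307/748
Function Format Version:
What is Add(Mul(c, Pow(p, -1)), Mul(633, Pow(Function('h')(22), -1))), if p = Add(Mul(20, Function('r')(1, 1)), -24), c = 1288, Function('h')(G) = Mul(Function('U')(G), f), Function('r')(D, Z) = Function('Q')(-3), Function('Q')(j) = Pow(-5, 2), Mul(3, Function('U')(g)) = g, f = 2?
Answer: Rational(34307, 748) ≈ 45.865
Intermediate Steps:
Function('U')(g) = Mul(Rational(1, 3), g)
Function('Q')(j) = 25
Function('r')(D, Z) = 25
Function('h')(G) = Mul(Rational(2, 3), G) (Function('h')(G) = Mul(Mul(Rational(1, 3), G), 2) = Mul(Rational(2, 3), G))
p = 476 (p = Add(Mul(20, 25), -24) = Add(500, -24) = 476)
Add(Mul(c, Pow(p, -1)), Mul(633, Pow(Function('h')(22), -1))) = Add(Mul(1288, Pow(476, -1)), Mul(633, Pow(Mul(Rational(2, 3), 22), -1))) = Add(Mul(1288, Rational(1, 476)), Mul(633, Pow(Rational(44, 3), -1))) = Add(Rational(46, 17), Mul(633, Rational(3, 44))) = Add(Rational(46, 17), Rational(1899, 44)) = Rational(34307, 748)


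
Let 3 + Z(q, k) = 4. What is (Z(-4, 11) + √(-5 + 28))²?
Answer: (1 + √23)² ≈ 33.592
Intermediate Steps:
Z(q, k) = 1 (Z(q, k) = -3 + 4 = 1)
(Z(-4, 11) + √(-5 + 28))² = (1 + √(-5 + 28))² = (1 + √23)²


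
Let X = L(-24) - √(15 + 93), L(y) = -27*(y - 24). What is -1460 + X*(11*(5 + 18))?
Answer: 326428 - 1518*√3 ≈ 3.2380e+5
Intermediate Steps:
L(y) = 648 - 27*y (L(y) = -27*(-24 + y) = 648 - 27*y)
X = 1296 - 6*√3 (X = (648 - 27*(-24)) - √(15 + 93) = (648 + 648) - √108 = 1296 - 6*√3 ≈ 1285.6)
-1460 + X*(11*(5 + 18)) = -1460 + (1296 - 6*√3)*(11*(5 + 18)) = -1460 + (1296 - 6*√3)*(11*23) = -1460 + (1296 - 6*√3)*253 = -1460 + (327888 - 1518*√3) = 326428 - 1518*√3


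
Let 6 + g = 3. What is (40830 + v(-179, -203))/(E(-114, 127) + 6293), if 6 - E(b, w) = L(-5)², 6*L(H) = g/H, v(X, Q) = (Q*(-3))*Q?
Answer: -8279700/629899 ≈ -13.144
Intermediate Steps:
g = -3 (g = -6 + 3 = -3)
v(X, Q) = -3*Q² (v(X, Q) = (-3*Q)*Q = -3*Q²)
L(H) = -1/(2*H) (L(H) = (-3/H)/6 = -1/(2*H))
E(b, w) = 599/100 (E(b, w) = 6 - (-½/(-5))² = 6 - (-½*(-⅕))² = 6 - (⅒)² = 6 - 1*1/100 = 6 - 1/100 = 599/100)
(40830 + v(-179, -203))/(E(-114, 127) + 6293) = (40830 - 3*(-203)²)/(599/100 + 6293) = (40830 - 3*41209)/(629899/100) = (40830 - 123627)*(100/629899) = -82797*100/629899 = -8279700/629899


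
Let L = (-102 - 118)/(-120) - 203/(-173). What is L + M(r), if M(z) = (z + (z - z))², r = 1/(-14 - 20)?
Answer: 1804457/599964 ≈ 3.0076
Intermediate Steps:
r = -1/34 (r = 1/(-34) = -1/34 ≈ -0.029412)
M(z) = z² (M(z) = (z + 0)² = z²)
L = 3121/1038 (L = -220*(-1/120) - 203*(-1/173) = 11/6 + 203/173 = 3121/1038 ≈ 3.0067)
L + M(r) = 3121/1038 + (-1/34)² = 3121/1038 + 1/1156 = 1804457/599964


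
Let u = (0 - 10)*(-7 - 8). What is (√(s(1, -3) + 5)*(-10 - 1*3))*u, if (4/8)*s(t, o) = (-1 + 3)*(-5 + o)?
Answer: -5850*I*√3 ≈ -10133.0*I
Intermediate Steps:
s(t, o) = -20 + 4*o (s(t, o) = 2*((-1 + 3)*(-5 + o)) = 2*(2*(-5 + o)) = 2*(-10 + 2*o) = -20 + 4*o)
u = 150 (u = -10*(-15) = 150)
(√(s(1, -3) + 5)*(-10 - 1*3))*u = (√((-20 + 4*(-3)) + 5)*(-10 - 1*3))*150 = (√((-20 - 12) + 5)*(-10 - 3))*150 = (√(-32 + 5)*(-13))*150 = (√(-27)*(-13))*150 = ((3*I*√3)*(-13))*150 = -39*I*√3*150 = -5850*I*√3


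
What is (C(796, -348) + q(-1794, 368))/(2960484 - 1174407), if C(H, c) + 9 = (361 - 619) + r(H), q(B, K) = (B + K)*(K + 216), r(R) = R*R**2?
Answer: 503525285/1786077 ≈ 281.92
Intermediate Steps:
r(R) = R**3
q(B, K) = (216 + K)*(B + K) (q(B, K) = (B + K)*(216 + K) = (216 + K)*(B + K))
C(H, c) = -267 + H**3 (C(H, c) = -9 + ((361 - 619) + H**3) = -9 + (-258 + H**3) = -267 + H**3)
(C(796, -348) + q(-1794, 368))/(2960484 - 1174407) = ((-267 + 796**3) + (368**2 + 216*(-1794) + 216*368 - 1794*368))/(2960484 - 1174407) = ((-267 + 504358336) + (135424 - 387504 + 79488 - 660192))/1786077 = (504358069 - 832784)*(1/1786077) = 503525285*(1/1786077) = 503525285/1786077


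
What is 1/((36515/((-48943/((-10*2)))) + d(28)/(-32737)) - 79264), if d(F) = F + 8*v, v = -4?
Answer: -1602246991/126976597467752 ≈ -1.2618e-5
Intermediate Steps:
d(F) = -32 + F (d(F) = F + 8*(-4) = F - 32 = -32 + F)
1/((36515/((-48943/((-10*2)))) + d(28)/(-32737)) - 79264) = 1/((36515/((-48943/((-10*2)))) + (-32 + 28)/(-32737)) - 79264) = 1/((36515/((-48943/(-20))) - 4*(-1/32737)) - 79264) = 1/((36515/((-48943*(-1/20))) + 4/32737) - 79264) = 1/((36515/(48943/20) + 4/32737) - 79264) = 1/((36515*(20/48943) + 4/32737) - 79264) = 1/((730300/48943 + 4/32737) - 79264) = 1/(23908026872/1602246991 - 79264) = 1/(-126976597467752/1602246991) = -1602246991/126976597467752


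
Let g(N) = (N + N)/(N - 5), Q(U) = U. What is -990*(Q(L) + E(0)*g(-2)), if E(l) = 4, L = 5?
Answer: -50490/7 ≈ -7212.9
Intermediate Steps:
g(N) = 2*N/(-5 + N) (g(N) = (2*N)/(-5 + N) = 2*N/(-5 + N))
-990*(Q(L) + E(0)*g(-2)) = -990*(5 + 4*(2*(-2)/(-5 - 2))) = -990*(5 + 4*(2*(-2)/(-7))) = -990*(5 + 4*(2*(-2)*(-⅐))) = -990*(5 + 4*(4/7)) = -990*(5 + 16/7) = -990*51/7 = -50490/7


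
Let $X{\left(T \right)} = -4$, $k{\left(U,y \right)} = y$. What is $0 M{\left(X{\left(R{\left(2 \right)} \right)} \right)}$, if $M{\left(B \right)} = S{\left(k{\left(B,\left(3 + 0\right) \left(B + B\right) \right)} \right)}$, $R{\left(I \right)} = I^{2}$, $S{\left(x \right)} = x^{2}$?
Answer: $0$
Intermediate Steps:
$M{\left(B \right)} = 36 B^{2}$ ($M{\left(B \right)} = \left(\left(3 + 0\right) \left(B + B\right)\right)^{2} = \left(3 \cdot 2 B\right)^{2} = \left(6 B\right)^{2} = 36 B^{2}$)
$0 M{\left(X{\left(R{\left(2 \right)} \right)} \right)} = 0 \cdot 36 \left(-4\right)^{2} = 0 \cdot 36 \cdot 16 = 0 \cdot 576 = 0$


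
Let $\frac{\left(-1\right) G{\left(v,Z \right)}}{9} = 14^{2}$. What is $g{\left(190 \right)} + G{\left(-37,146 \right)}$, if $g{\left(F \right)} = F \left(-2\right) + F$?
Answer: $-1954$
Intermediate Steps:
$G{\left(v,Z \right)} = -1764$ ($G{\left(v,Z \right)} = - 9 \cdot 14^{2} = \left(-9\right) 196 = -1764$)
$g{\left(F \right)} = - F$ ($g{\left(F \right)} = - 2 F + F = - F$)
$g{\left(190 \right)} + G{\left(-37,146 \right)} = \left(-1\right) 190 - 1764 = -190 - 1764 = -1954$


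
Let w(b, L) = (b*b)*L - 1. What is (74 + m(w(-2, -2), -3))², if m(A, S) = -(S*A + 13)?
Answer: 1156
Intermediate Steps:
w(b, L) = -1 + L*b² (w(b, L) = b²*L - 1 = L*b² - 1 = -1 + L*b²)
m(A, S) = -13 - A*S (m(A, S) = -(A*S + 13) = -(13 + A*S) = -13 - A*S)
(74 + m(w(-2, -2), -3))² = (74 + (-13 - 1*(-1 - 2*(-2)²)*(-3)))² = (74 + (-13 - 1*(-1 - 2*4)*(-3)))² = (74 + (-13 - 1*(-1 - 8)*(-3)))² = (74 + (-13 - 1*(-9)*(-3)))² = (74 + (-13 - 27))² = (74 - 40)² = 34² = 1156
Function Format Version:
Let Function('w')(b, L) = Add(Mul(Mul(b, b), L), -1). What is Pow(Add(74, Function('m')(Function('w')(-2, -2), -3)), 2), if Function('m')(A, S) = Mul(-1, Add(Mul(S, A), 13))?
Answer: 1156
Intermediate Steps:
Function('w')(b, L) = Add(-1, Mul(L, Pow(b, 2))) (Function('w')(b, L) = Add(Mul(Pow(b, 2), L), -1) = Add(Mul(L, Pow(b, 2)), -1) = Add(-1, Mul(L, Pow(b, 2))))
Function('m')(A, S) = Add(-13, Mul(-1, A, S)) (Function('m')(A, S) = Mul(-1, Add(Mul(A, S), 13)) = Mul(-1, Add(13, Mul(A, S))) = Add(-13, Mul(-1, A, S)))
Pow(Add(74, Function('m')(Function('w')(-2, -2), -3)), 2) = Pow(Add(74, Add(-13, Mul(-1, Add(-1, Mul(-2, Pow(-2, 2))), -3))), 2) = Pow(Add(74, Add(-13, Mul(-1, Add(-1, Mul(-2, 4)), -3))), 2) = Pow(Add(74, Add(-13, Mul(-1, Add(-1, -8), -3))), 2) = Pow(Add(74, Add(-13, Mul(-1, -9, -3))), 2) = Pow(Add(74, Add(-13, -27)), 2) = Pow(Add(74, -40), 2) = Pow(34, 2) = 1156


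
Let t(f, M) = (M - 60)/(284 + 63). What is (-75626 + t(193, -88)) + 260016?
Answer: 63983182/347 ≈ 1.8439e+5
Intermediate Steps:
t(f, M) = -60/347 + M/347 (t(f, M) = (-60 + M)/347 = (-60 + M)*(1/347) = -60/347 + M/347)
(-75626 + t(193, -88)) + 260016 = (-75626 + (-60/347 + (1/347)*(-88))) + 260016 = (-75626 + (-60/347 - 88/347)) + 260016 = (-75626 - 148/347) + 260016 = -26242370/347 + 260016 = 63983182/347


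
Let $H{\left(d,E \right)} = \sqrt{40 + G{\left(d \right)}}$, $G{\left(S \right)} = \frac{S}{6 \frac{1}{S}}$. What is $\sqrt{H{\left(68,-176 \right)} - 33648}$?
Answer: $\frac{2 \sqrt{-75708 + 6 \sqrt{114}}}{3} \approx 183.36 i$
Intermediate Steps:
$G{\left(S \right)} = \frac{S^{2}}{6}$ ($G{\left(S \right)} = S \frac{S}{6} = \frac{S^{2}}{6}$)
$H{\left(d,E \right)} = \sqrt{40 + \frac{d^{2}}{6}}$
$\sqrt{H{\left(68,-176 \right)} - 33648} = \sqrt{\frac{\sqrt{1440 + 6 \cdot 68^{2}}}{6} - 33648} = \sqrt{\frac{\sqrt{1440 + 6 \cdot 4624}}{6} - 33648} = \sqrt{\frac{\sqrt{1440 + 27744}}{6} - 33648} = \sqrt{\frac{\sqrt{29184}}{6} - 33648} = \sqrt{\frac{16 \sqrt{114}}{6} - 33648} = \sqrt{\frac{8 \sqrt{114}}{3} - 33648} = \sqrt{-33648 + \frac{8 \sqrt{114}}{3}}$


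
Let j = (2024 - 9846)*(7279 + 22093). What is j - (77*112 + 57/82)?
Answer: -18840025513/82 ≈ -2.2976e+8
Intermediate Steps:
j = -229747784 (j = -7822*29372 = -229747784)
j - (77*112 + 57/82) = -229747784 - (77*112 + 57/82) = -229747784 - (8624 + 57*(1/82)) = -229747784 - (8624 + 57/82) = -229747784 - 1*707225/82 = -229747784 - 707225/82 = -18840025513/82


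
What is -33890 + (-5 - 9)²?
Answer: -33694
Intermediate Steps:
-33890 + (-5 - 9)² = -33890 + (-14)² = -33890 + 196 = -33694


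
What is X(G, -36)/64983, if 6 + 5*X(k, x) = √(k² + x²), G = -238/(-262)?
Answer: -2/108305 + √22254817/42563865 ≈ 9.2367e-5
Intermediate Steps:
G = 119/131 (G = -238*(-1/262) = 119/131 ≈ 0.90840)
X(k, x) = -6/5 + √(k² + x²)/5
X(G, -36)/64983 = (-6/5 + √((119/131)² + (-36)²)/5)/64983 = (-6/5 + √(14161/17161 + 1296)/5)*(1/64983) = (-6/5 + √(22254817/17161)/5)*(1/64983) = (-6/5 + (√22254817/131)/5)*(1/64983) = (-6/5 + √22254817/655)*(1/64983) = -2/108305 + √22254817/42563865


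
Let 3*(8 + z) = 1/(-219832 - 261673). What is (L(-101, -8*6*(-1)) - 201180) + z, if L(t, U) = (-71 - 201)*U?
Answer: -309478671661/1444515 ≈ -2.1424e+5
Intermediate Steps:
L(t, U) = -272*U
z = -11556121/1444515 (z = -8 + 1/(3*(-219832 - 261673)) = -8 + (1/3)/(-481505) = -8 + (1/3)*(-1/481505) = -8 - 1/1444515 = -11556121/1444515 ≈ -8.0000)
(L(-101, -8*6*(-1)) - 201180) + z = (-272*(-8*6)*(-1) - 201180) - 11556121/1444515 = (-(-13056)*(-1) - 201180) - 11556121/1444515 = (-272*48 - 201180) - 11556121/1444515 = (-13056 - 201180) - 11556121/1444515 = -214236 - 11556121/1444515 = -309478671661/1444515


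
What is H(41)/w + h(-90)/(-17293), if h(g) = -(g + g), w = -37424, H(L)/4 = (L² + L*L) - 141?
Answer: -57384833/161793308 ≈ -0.35468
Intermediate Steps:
H(L) = -564 + 8*L² (H(L) = 4*((L² + L*L) - 141) = 4*((L² + L²) - 141) = 4*(2*L² - 141) = 4*(-141 + 2*L²) = -564 + 8*L²)
h(g) = -2*g
H(41)/w + h(-90)/(-17293) = (-564 + 8*41²)/(-37424) - 2*(-90)/(-17293) = (-564 + 8*1681)*(-1/37424) + 180*(-1/17293) = (-564 + 13448)*(-1/37424) - 180/17293 = 12884*(-1/37424) - 180/17293 = -3221/9356 - 180/17293 = -57384833/161793308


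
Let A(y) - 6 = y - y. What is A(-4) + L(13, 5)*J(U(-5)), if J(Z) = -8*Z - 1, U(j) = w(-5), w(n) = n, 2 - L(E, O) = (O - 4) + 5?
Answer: -150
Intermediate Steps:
A(y) = 6 (A(y) = 6 + (y - y) = 6 + 0 = 6)
L(E, O) = 1 - O (L(E, O) = 2 - ((O - 4) + 5) = 2 - ((-4 + O) + 5) = 2 - (1 + O) = 2 + (-1 - O) = 1 - O)
U(j) = -5
J(Z) = -1 - 8*Z
A(-4) + L(13, 5)*J(U(-5)) = 6 + (1 - 1*5)*(-1 - 8*(-5)) = 6 + (1 - 5)*(-1 + 40) = 6 - 4*39 = 6 - 156 = -150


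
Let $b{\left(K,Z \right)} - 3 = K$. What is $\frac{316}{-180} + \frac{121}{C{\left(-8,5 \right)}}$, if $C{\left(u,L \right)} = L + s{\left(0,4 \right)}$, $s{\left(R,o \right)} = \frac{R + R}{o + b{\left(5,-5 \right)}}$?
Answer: $\frac{202}{9} \approx 22.444$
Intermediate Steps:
$b{\left(K,Z \right)} = 3 + K$
$s{\left(R,o \right)} = \frac{2 R}{8 + o}$ ($s{\left(R,o \right)} = \frac{R + R}{o + \left(3 + 5\right)} = \frac{2 R}{o + 8} = \frac{2 R}{8 + o}$)
$C{\left(u,L \right)} = L$ ($C{\left(u,L \right)} = L + 2 \cdot 0 \frac{1}{8 + 4} = L + 2 \cdot 0 \cdot \frac{1}{12} = L + 0 = L$)
$\frac{316}{-180} + \frac{121}{C{\left(-8,5 \right)}} = \frac{316}{-180} + \frac{121}{5} = 316 \left(- \frac{1}{180}\right) + 121 \cdot \frac{1}{5} = - \frac{79}{45} + \frac{121}{5} = \frac{202}{9}$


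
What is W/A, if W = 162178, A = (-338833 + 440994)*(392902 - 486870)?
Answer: -81089/4799932424 ≈ -1.6894e-5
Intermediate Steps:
A = -9599864848 (A = 102161*(-93968) = -9599864848)
W/A = 162178/(-9599864848) = 162178*(-1/9599864848) = -81089/4799932424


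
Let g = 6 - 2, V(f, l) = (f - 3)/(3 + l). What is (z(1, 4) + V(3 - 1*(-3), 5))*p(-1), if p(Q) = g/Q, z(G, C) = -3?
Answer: 21/2 ≈ 10.500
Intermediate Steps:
V(f, l) = (-3 + f)/(3 + l)
g = 4
p(Q) = 4/Q
(z(1, 4) + V(3 - 1*(-3), 5))*p(-1) = (-3 + (-3 + (3 - 1*(-3)))/(3 + 5))*(4/(-1)) = (-3 + (-3 + (3 + 3))/8)*(4*(-1)) = (-3 + (-3 + 6)/8)*(-4) = (-3 + (⅛)*3)*(-4) = (-3 + 3/8)*(-4) = -21/8*(-4) = 21/2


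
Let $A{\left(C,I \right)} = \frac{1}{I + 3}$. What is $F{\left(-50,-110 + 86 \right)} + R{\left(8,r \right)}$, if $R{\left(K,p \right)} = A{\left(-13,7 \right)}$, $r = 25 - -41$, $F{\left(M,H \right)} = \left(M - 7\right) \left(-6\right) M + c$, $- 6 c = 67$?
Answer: $- \frac{256666}{15} \approx -17111.0$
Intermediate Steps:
$c = - \frac{67}{6}$ ($c = \left(- \frac{1}{6}\right) 67 = - \frac{67}{6} \approx -11.167$)
$F{\left(M,H \right)} = - \frac{67}{6} + M \left(42 - 6 M\right)$ ($F{\left(M,H \right)} = \left(M - 7\right) \left(-6\right) M - \frac{67}{6} = \left(-7 + M\right) \left(-6\right) M - \frac{67}{6} = \left(42 - 6 M\right) M - \frac{67}{6} = M \left(42 - 6 M\right) - \frac{67}{6} = - \frac{67}{6} + M \left(42 - 6 M\right)$)
$r = 66$ ($r = 25 + 41 = 66$)
$A{\left(C,I \right)} = \frac{1}{3 + I}$
$R{\left(K,p \right)} = \frac{1}{10}$ ($R{\left(K,p \right)} = \frac{1}{3 + 7} = \frac{1}{10}$)
$F{\left(-50,-110 + 86 \right)} + R{\left(8,r \right)} = \left(- \frac{67}{6} - 6 \left(-50\right)^{2} + 42 \left(-50\right)\right) + \frac{1}{10} = \left(- \frac{67}{6} - 15000 - 2100\right) + \frac{1}{10} = - \frac{102667}{6} + \frac{1}{10} = - \frac{256666}{15}$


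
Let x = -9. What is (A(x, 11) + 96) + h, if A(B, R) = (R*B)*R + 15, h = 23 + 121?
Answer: -834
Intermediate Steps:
h = 144
A(B, R) = 15 + B*R² (A(B, R) = (B*R)*R + 15 = B*R² + 15 = 15 + B*R²)
(A(x, 11) + 96) + h = ((15 - 9*11²) + 96) + 144 = ((15 - 9*121) + 96) + 144 = ((15 - 1089) + 96) + 144 = (-1074 + 96) + 144 = -978 + 144 = -834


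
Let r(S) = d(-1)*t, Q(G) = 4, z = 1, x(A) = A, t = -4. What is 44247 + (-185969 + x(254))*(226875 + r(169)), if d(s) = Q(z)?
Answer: -42131074938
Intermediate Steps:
d(s) = 4
r(S) = -16 (r(S) = 4*(-4) = -16)
44247 + (-185969 + x(254))*(226875 + r(169)) = 44247 + (-185969 + 254)*(226875 - 16) = 44247 - 185715*226859 = 44247 - 42131119185 = -42131074938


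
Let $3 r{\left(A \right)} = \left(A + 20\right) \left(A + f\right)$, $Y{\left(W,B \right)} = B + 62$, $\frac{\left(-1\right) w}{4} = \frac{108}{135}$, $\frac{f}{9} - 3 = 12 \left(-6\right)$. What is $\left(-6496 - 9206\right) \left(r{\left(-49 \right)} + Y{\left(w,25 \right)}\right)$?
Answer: $-103062694$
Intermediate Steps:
$f = -621$ ($f = 27 + 9 \cdot 12 \left(-6\right) = 27 + 9 \left(-72\right) = 27 - 648 = -621$)
$w = - \frac{16}{5}$ ($w = - 4 \cdot \frac{108}{135} = - 4 \cdot 108 \cdot \frac{1}{135} = \left(-4\right) \frac{4}{5} = - \frac{16}{5} \approx -3.2$)
$Y{\left(W,B \right)} = 62 + B$
$r{\left(A \right)} = \frac{\left(-621 + A\right) \left(20 + A\right)}{3}$ ($r{\left(A \right)} = \frac{\left(A + 20\right) \left(A - 621\right)}{3} = \frac{\left(20 + A\right) \left(-621 + A\right)}{3} = \frac{\left(-621 + A\right) \left(20 + A\right)}{3}$)
$\left(-6496 - 9206\right) \left(r{\left(-49 \right)} + Y{\left(w,25 \right)}\right) = \left(-6496 - 9206\right) \left(\left(-4140 - - \frac{29449}{3} + \frac{\left(-49\right)^{2}}{3}\right) + \left(62 + 25\right)\right) = \left(-6496 + \left(-19812 + 10606\right)\right) \left(\left(-4140 + \frac{29449}{3} + \frac{1}{3} \cdot 2401\right) + 87\right) = \left(-6496 - 9206\right) \left(\left(-4140 + \frac{29449}{3} + \frac{2401}{3}\right) + 87\right) = - 15702 \left(\frac{19430}{3} + 87\right) = \left(-15702\right) \frac{19691}{3} = -103062694$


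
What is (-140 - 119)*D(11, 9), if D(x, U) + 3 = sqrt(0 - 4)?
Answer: 777 - 518*I ≈ 777.0 - 518.0*I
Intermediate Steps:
D(x, U) = -3 + 2*I (D(x, U) = -3 + sqrt(0 - 4) = -3 + sqrt(-4) = -3 + 2*I)
(-140 - 119)*D(11, 9) = (-140 - 119)*(-3 + 2*I) = -259*(-3 + 2*I) = 777 - 518*I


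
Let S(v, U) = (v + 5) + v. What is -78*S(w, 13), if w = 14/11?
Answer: -6474/11 ≈ -588.54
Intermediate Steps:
w = 14/11 (w = 14*(1/11) = 14/11 ≈ 1.2727)
S(v, U) = 5 + 2*v (S(v, U) = (5 + v) + v = 5 + 2*v)
-78*S(w, 13) = -78*(5 + 2*(14/11)) = -78*(5 + 28/11) = -78*83/11 = -6474/11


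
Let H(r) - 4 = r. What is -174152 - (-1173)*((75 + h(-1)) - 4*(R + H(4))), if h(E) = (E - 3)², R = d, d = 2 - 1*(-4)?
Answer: -133097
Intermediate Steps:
H(r) = 4 + r
d = 6 (d = 2 + 4 = 6)
R = 6
h(E) = (-3 + E)²
-174152 - (-1173)*((75 + h(-1)) - 4*(R + H(4))) = -174152 - (-1173)*((75 + (-3 - 1)²) - 4*(6 + (4 + 4))) = -174152 - (-1173)*((75 + (-4)²) - 4*(6 + 8)) = -174152 - (-1173)*((75 + 16) - 4*14) = -174152 - (-1173)*(91 - 56) = -174152 - (-1173)*35 = -174152 - 1*(-41055) = -174152 + 41055 = -133097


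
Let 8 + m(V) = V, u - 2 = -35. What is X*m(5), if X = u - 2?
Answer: 105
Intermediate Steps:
u = -33 (u = 2 - 35 = -33)
m(V) = -8 + V
X = -35 (X = -33 - 2 = -35)
X*m(5) = -35*(-8 + 5) = -35*(-3) = 105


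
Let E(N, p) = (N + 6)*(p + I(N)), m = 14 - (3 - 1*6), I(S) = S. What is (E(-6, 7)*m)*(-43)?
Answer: 0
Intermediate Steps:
m = 17 (m = 14 - (3 - 6) = 14 - 1*(-3) = 14 + 3 = 17)
E(N, p) = (6 + N)*(N + p) (E(N, p) = (N + 6)*(p + N) = (6 + N)*(N + p))
(E(-6, 7)*m)*(-43) = (((-6)² + 6*(-6) + 6*7 - 6*7)*17)*(-43) = ((36 - 36 + 42 - 42)*17)*(-43) = (0*17)*(-43) = 0*(-43) = 0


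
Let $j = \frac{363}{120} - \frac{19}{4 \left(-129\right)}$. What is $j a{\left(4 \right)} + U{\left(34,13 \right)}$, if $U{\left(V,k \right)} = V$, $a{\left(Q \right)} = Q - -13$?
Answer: $\frac{444023}{5160} \approx 86.051$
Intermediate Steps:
$a{\left(Q \right)} = 13 + Q$ ($a{\left(Q \right)} = Q + 13 = 13 + Q$)
$j = \frac{15799}{5160}$ ($j = 363 \cdot \frac{1}{120} - \frac{19}{-516} = \frac{121}{40} - - \frac{19}{516} = \frac{121}{40} + \frac{19}{516} = \frac{15799}{5160} \approx 3.0618$)
$j a{\left(4 \right)} + U{\left(34,13 \right)} = \frac{15799 \left(13 + 4\right)}{5160} + 34 = \frac{15799}{5160} \cdot 17 + 34 = \frac{268583}{5160} + 34 = \frac{444023}{5160}$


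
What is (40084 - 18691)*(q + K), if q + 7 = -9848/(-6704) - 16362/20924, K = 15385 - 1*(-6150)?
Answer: 1009457357778729/2191789 ≈ 4.6056e+8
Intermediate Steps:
K = 21535 (K = 15385 + 6150 = 21535)
q = -13836762/2191789 (q = -7 + (-9848/(-6704) - 16362/20924) = -7 + (-9848*(-1/6704) - 16362*1/20924) = -7 + (1231/838 - 8181/10462) = -7 + 1505761/2191789 = -13836762/2191789 ≈ -6.3130)
(40084 - 18691)*(q + K) = (40084 - 18691)*(-13836762/2191789 + 21535) = 21393*(47186339353/2191789) = 1009457357778729/2191789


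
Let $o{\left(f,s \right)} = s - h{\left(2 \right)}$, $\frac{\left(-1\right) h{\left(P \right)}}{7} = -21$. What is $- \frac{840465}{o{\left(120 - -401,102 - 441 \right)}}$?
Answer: $\frac{93385}{54} \approx 1729.4$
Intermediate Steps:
$h{\left(P \right)} = 147$ ($h{\left(P \right)} = \left(-7\right) \left(-21\right) = 147$)
$o{\left(f,s \right)} = -147 + s$ ($o{\left(f,s \right)} = s - 147 = -147 + s$)
$- \frac{840465}{o{\left(120 - -401,102 - 441 \right)}} = - \frac{840465}{-147 + \left(102 - 441\right)} = - \frac{840465}{-147 - 339} = - \frac{840465}{-486} = \left(-840465\right) \left(- \frac{1}{486}\right) = \frac{93385}{54}$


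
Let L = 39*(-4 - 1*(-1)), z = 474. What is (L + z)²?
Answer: 127449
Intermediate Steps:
L = -117 (L = 39*(-4 + 1) = 39*(-3) = -117)
(L + z)² = (-117 + 474)² = 357² = 127449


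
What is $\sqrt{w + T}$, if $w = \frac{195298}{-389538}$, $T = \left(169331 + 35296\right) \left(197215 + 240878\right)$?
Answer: $\frac{\sqrt{377856076401284935910}}{64923} \approx 2.9941 \cdot 10^{5}$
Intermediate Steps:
$T = 89645656311$ ($T = 204627 \cdot 438093 = 89645656311$)
$w = - \frac{97649}{194769}$ ($w = 195298 \left(- \frac{1}{389538}\right) = - \frac{97649}{194769} \approx -0.50136$)
$\sqrt{w + T} = \sqrt{- \frac{97649}{194769} + 89645656311} = \sqrt{\frac{17460194833939510}{194769}} = \frac{\sqrt{377856076401284935910}}{64923}$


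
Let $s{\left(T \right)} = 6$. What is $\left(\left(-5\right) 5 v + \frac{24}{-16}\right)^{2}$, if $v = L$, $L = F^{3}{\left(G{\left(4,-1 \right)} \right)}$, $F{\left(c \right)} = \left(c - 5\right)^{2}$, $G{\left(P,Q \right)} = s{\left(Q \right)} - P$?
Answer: $\frac{1328821209}{4} \approx 3.3221 \cdot 10^{8}$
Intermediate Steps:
$G{\left(P,Q \right)} = 6 - P$
$F{\left(c \right)} = \left(-5 + c\right)^{2}$
$L = 729$ ($L = \left(\left(-5 + \left(6 - 4\right)\right)^{2}\right)^{3} = \left(\left(-5 + 2\right)^{2}\right)^{3} = \left(\left(-3\right)^{2}\right)^{3} = 9^{3} = 729$)
$v = 729$
$\left(\left(-5\right) 5 v + \frac{24}{-16}\right)^{2} = \left(\left(-5\right) 5 \cdot 729 + \frac{24}{-16}\right)^{2} = \left(\left(-25\right) 729 + 24 \left(- \frac{1}{16}\right)\right)^{2} = \left(-18225 - \frac{3}{2}\right)^{2} = \left(- \frac{36453}{2}\right)^{2} = \frac{1328821209}{4}$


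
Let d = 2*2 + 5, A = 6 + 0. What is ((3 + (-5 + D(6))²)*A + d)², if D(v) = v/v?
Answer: 15129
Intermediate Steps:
D(v) = 1
A = 6
d = 9 (d = 4 + 5 = 9)
((3 + (-5 + D(6))²)*A + d)² = ((3 + (-5 + 1)²)*6 + 9)² = ((3 + (-4)²)*6 + 9)² = ((3 + 16)*6 + 9)² = (19*6 + 9)² = (114 + 9)² = 123² = 15129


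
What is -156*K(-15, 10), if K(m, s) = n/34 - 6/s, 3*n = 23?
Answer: 4966/85 ≈ 58.424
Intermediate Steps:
n = 23/3 (n = (⅓)*23 = 23/3 ≈ 7.6667)
K(m, s) = 23/102 - 6/s (K(m, s) = (23/3)/34 - 6/s = (23/3)*(1/34) - 6/s = 23/102 - 6/s)
-156*K(-15, 10) = -156*(23/102 - 6/10) = -156*(23/102 - 6*⅒) = -156*(23/102 - ⅗) = -156*(-191/510) = 4966/85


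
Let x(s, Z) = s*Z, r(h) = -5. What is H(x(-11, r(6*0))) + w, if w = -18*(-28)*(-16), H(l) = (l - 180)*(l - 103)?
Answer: -2064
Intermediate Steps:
x(s, Z) = Z*s
H(l) = (-180 + l)*(-103 + l)
w = -8064 (w = 504*(-16) = -8064)
H(x(-11, r(6*0))) + w = (18540 + (-5*(-11))² - (-1415)*(-11)) - 8064 = (18540 + 55² - 283*55) - 8064 = (18540 + 3025 - 15565) - 8064 = 6000 - 8064 = -2064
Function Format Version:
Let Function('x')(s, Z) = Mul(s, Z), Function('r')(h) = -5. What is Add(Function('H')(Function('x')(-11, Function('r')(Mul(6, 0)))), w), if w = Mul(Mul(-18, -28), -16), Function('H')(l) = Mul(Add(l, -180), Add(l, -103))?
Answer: -2064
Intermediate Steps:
Function('x')(s, Z) = Mul(Z, s)
Function('H')(l) = Mul(Add(-180, l), Add(-103, l))
w = -8064 (w = Mul(504, -16) = -8064)
Add(Function('H')(Function('x')(-11, Function('r')(Mul(6, 0)))), w) = Add(Add(18540, Pow(Mul(-5, -11), 2), Mul(-283, Mul(-5, -11))), -8064) = Add(Add(18540, Pow(55, 2), Mul(-283, 55)), -8064) = Add(Add(18540, 3025, -15565), -8064) = Add(6000, -8064) = -2064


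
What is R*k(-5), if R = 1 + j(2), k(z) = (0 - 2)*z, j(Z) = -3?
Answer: -20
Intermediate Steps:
k(z) = -2*z
R = -2 (R = 1 - 3 = -2)
R*k(-5) = -(-4)*(-5) = -2*10 = -20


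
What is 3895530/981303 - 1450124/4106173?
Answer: 4857569691706/1343133294473 ≈ 3.6166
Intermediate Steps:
3895530/981303 - 1450124/4106173 = 3895530*(1/981303) - 1450124*1/4106173 = 1298510/327101 - 1450124/4106173 = 4857569691706/1343133294473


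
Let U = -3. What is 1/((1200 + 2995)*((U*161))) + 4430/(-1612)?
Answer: -4488000581/1633105110 ≈ -2.7481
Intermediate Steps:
1/((1200 + 2995)*((U*161))) + 4430/(-1612) = 1/((1200 + 2995)*((-3*161))) + 4430/(-1612) = 1/(4195*(-483)) + 4430*(-1/1612) = (1/4195)*(-1/483) - 2215/806 = -1/2026185 - 2215/806 = -4488000581/1633105110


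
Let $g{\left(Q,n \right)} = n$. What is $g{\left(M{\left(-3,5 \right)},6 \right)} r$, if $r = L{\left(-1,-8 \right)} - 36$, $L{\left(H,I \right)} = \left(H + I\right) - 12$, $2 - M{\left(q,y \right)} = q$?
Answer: $-342$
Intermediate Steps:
$M{\left(q,y \right)} = 2 - q$
$L{\left(H,I \right)} = -12 + H + I$
$r = -57$ ($r = \left(-12 - 1 - 8\right) - 36 = -21 - 36 = -57$)
$g{\left(M{\left(-3,5 \right)},6 \right)} r = 6 \left(-57\right) = -342$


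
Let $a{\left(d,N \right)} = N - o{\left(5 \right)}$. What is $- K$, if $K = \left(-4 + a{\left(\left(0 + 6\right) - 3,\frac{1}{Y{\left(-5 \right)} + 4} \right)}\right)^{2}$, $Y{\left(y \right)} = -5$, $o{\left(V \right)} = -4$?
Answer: $-1$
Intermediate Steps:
$a{\left(d,N \right)} = 4 + N$ ($a{\left(d,N \right)} = N - -4 = N + 4 = 4 + N$)
$K = 1$ ($K = \left(-4 + \left(4 + \frac{1}{-5 + 4}\right)\right)^{2} = \left(-4 + \left(4 + \frac{1}{-1}\right)\right)^{2} = \left(-4 + \left(4 - 1\right)\right)^{2} = \left(-4 + 3\right)^{2} = \left(-1\right)^{2} = 1$)
$- K = \left(-1\right) 1 = -1$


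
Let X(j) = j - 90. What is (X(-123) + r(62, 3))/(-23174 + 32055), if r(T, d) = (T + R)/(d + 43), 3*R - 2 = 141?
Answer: -29065/1225578 ≈ -0.023715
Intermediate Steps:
R = 143/3 (R = 2/3 + (1/3)*141 = 2/3 + 47 = 143/3 ≈ 47.667)
X(j) = -90 + j
r(T, d) = (143/3 + T)/(43 + d) (r(T, d) = (T + 143/3)/(d + 43) = (143/3 + T)/(43 + d))
(X(-123) + r(62, 3))/(-23174 + 32055) = ((-90 - 123) + (143/3 + 62)/(43 + 3))/(-23174 + 32055) = (-213 + (329/3)/46)/8881 = (-213 + (1/46)*(329/3))*(1/8881) = (-213 + 329/138)*(1/8881) = -29065/138*1/8881 = -29065/1225578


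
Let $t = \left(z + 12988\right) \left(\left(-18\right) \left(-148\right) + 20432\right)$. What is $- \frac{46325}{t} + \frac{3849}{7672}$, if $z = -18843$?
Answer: $\frac{3255277727}{6484138486} \approx 0.50204$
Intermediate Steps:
$t = -135227080$ ($t = \left(-18843 + 12988\right) \left(\left(-18\right) \left(-148\right) + 20432\right) = - 5855 \left(2664 + 20432\right) = \left(-5855\right) 23096 = -135227080$)
$- \frac{46325}{t} + \frac{3849}{7672} = - \frac{46325}{-135227080} + \frac{3849}{7672} = \left(-46325\right) \left(- \frac{1}{135227080}\right) + 3849 \cdot \frac{1}{7672} = \frac{9265}{27045416} + \frac{3849}{7672} = \frac{3255277727}{6484138486}$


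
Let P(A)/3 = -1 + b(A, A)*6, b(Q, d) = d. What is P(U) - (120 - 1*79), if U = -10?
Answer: -224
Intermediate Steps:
P(A) = -3 + 18*A (P(A) = 3*(-1 + A*6) = 3*(-1 + 6*A) = -3 + 18*A)
P(U) - (120 - 1*79) = (-3 + 18*(-10)) - (120 - 1*79) = (-3 - 180) - (120 - 79) = -183 - 1*41 = -183 - 41 = -224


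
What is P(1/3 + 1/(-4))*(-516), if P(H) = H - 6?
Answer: 3053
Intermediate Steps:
P(H) = -6 + H
P(1/3 + 1/(-4))*(-516) = (-6 + (1/3 + 1/(-4)))*(-516) = (-6 + (1*(1/3) + 1*(-1/4)))*(-516) = (-6 + (1/3 - 1/4))*(-516) = (-6 + 1/12)*(-516) = -71/12*(-516) = 3053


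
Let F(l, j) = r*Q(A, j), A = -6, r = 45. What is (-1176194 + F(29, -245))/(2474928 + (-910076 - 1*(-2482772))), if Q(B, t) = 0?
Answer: -588097/2023812 ≈ -0.29059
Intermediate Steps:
F(l, j) = 0 (F(l, j) = 45*0 = 0)
(-1176194 + F(29, -245))/(2474928 + (-910076 - 1*(-2482772))) = (-1176194 + 0)/(2474928 + (-910076 - 1*(-2482772))) = -1176194/(2474928 + (-910076 + 2482772)) = -1176194/(2474928 + 1572696) = -1176194/4047624 = -1176194*1/4047624 = -588097/2023812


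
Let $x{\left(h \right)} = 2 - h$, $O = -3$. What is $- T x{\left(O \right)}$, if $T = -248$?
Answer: $1240$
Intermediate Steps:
$- T x{\left(O \right)} = - \left(-248\right) \left(2 - -3\right) = - \left(-248\right) \left(2 + 3\right) = - \left(-248\right) 5 = \left(-1\right) \left(-1240\right) = 1240$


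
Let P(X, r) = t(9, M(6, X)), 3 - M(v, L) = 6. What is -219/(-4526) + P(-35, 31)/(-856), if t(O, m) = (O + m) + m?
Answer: 1191/26536 ≈ 0.044882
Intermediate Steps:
M(v, L) = -3 (M(v, L) = 3 - 1*6 = 3 - 6 = -3)
t(O, m) = O + 2*m
P(X, r) = 3 (P(X, r) = 9 + 2*(-3) = 9 - 6 = 3)
-219/(-4526) + P(-35, 31)/(-856) = -219/(-4526) + 3/(-856) = -219*(-1/4526) + 3*(-1/856) = 3/62 - 3/856 = 1191/26536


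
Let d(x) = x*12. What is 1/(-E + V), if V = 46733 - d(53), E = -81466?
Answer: 1/127563 ≈ 7.8393e-6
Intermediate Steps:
d(x) = 12*x
V = 46097 (V = 46733 - 12*53 = 46733 - 1*636 = 46733 - 636 = 46097)
1/(-E + V) = 1/(-1*(-81466) + 46097) = 1/(81466 + 46097) = 1/127563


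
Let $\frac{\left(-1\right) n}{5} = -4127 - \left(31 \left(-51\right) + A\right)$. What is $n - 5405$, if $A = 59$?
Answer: $7620$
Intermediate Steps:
$n = 13025$ ($n = - 5 \left(-4127 - \left(31 \left(-51\right) + 59\right)\right) = - 5 \left(-4127 - \left(-1581 + 59\right)\right) = - 5 \left(-4127 - -1522\right) = - 5 \left(-4127 + 1522\right) = \left(-5\right) \left(-2605\right) = 13025$)
$n - 5405 = 13025 - 5405 = 7620$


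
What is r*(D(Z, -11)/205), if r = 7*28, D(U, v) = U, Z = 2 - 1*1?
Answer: 196/205 ≈ 0.95610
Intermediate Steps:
Z = 1 (Z = 2 - 1 = 1)
r = 196
r*(D(Z, -11)/205) = 196*(1/205) = 196/205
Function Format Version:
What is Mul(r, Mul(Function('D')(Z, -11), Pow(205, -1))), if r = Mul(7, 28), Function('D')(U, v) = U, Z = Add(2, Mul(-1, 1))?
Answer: Rational(196, 205) ≈ 0.95610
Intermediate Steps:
Z = 1 (Z = Add(2, -1) = 1)
r = 196
Mul(r, Mul(Function('D')(Z, -11), Pow(205, -1))) = Mul(196, Mul(1, Pow(205, -1))) = Mul(196, Mul(1, Rational(1, 205))) = Mul(196, Rational(1, 205)) = Rational(196, 205)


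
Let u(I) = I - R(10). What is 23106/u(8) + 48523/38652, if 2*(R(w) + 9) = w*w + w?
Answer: -445624619/734388 ≈ -606.80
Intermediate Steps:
R(w) = -9 + w/2 + w²/2 (R(w) = -9 + (w*w + w)/2 = -9 + (w² + w)/2 = -9 + (w + w²)/2 = -9 + (w/2 + w²/2) = -9 + w/2 + w²/2)
u(I) = -46 + I (u(I) = I - (-9 + (½)*10 + (½)*10²) = I - (-9 + 5 + (½)*100) = I - (-9 + 5 + 50) = I - 1*46 = I - 46 = -46 + I)
23106/u(8) + 48523/38652 = 23106/(-46 + 8) + 48523/38652 = 23106/(-38) + 48523*(1/38652) = 23106*(-1/38) + 48523/38652 = -11553/19 + 48523/38652 = -445624619/734388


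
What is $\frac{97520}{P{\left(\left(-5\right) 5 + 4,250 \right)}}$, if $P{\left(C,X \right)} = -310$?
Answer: $- \frac{9752}{31} \approx -314.58$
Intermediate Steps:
$\frac{97520}{P{\left(\left(-5\right) 5 + 4,250 \right)}} = \frac{97520}{-310} = 97520 \left(- \frac{1}{310}\right) = - \frac{9752}{31}$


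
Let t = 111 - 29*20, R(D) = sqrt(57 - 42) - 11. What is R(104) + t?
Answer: -480 + sqrt(15) ≈ -476.13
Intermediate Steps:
R(D) = -11 + sqrt(15) (R(D) = sqrt(15) - 11 = -11 + sqrt(15))
t = -469 (t = 111 - 580 = -469)
R(104) + t = (-11 + sqrt(15)) - 469 = -480 + sqrt(15)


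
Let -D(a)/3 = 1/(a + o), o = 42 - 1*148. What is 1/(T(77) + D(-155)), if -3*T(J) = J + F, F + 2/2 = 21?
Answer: -87/2812 ≈ -0.030939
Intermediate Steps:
F = 20 (F = -1 + 21 = 20)
T(J) = -20/3 - J/3 (T(J) = -(J + 20)/3 = -(20 + J)/3 = -20/3 - J/3)
o = -106 (o = 42 - 148 = -106)
D(a) = -3/(-106 + a) (D(a) = -3/(a - 106) = -3/(-106 + a))
1/(T(77) + D(-155)) = 1/((-20/3 - ⅓*77) - 3/(-106 - 155)) = 1/((-20/3 - 77/3) - 3/(-261)) = 1/(-97/3 - 3*(-1/261)) = 1/(-97/3 + 1/87) = 1/(-2812/87) = -87/2812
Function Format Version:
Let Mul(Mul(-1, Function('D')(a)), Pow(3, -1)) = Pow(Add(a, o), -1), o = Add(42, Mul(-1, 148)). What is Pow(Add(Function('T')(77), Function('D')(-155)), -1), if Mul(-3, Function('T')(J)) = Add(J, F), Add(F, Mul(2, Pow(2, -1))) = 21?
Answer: Rational(-87, 2812) ≈ -0.030939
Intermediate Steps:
F = 20 (F = Add(-1, 21) = 20)
Function('T')(J) = Add(Rational(-20, 3), Mul(Rational(-1, 3), J)) (Function('T')(J) = Mul(Rational(-1, 3), Add(J, 20)) = Mul(Rational(-1, 3), Add(20, J)) = Add(Rational(-20, 3), Mul(Rational(-1, 3), J)))
o = -106 (o = Add(42, -148) = -106)
Function('D')(a) = Mul(-3, Pow(Add(-106, a), -1)) (Function('D')(a) = Mul(-3, Pow(Add(a, -106), -1)) = Mul(-3, Pow(Add(-106, a), -1)))
Pow(Add(Function('T')(77), Function('D')(-155)), -1) = Pow(Add(Add(Rational(-20, 3), Mul(Rational(-1, 3), 77)), Mul(-3, Pow(Add(-106, -155), -1))), -1) = Pow(Add(Add(Rational(-20, 3), Rational(-77, 3)), Mul(-3, Pow(-261, -1))), -1) = Pow(Add(Rational(-97, 3), Mul(-3, Rational(-1, 261))), -1) = Pow(Add(Rational(-97, 3), Rational(1, 87)), -1) = Pow(Rational(-2812, 87), -1) = Rational(-87, 2812)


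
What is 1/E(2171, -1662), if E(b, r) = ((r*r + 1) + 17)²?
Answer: 1/7630091356644 ≈ 1.3106e-13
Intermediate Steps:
E(b, r) = (18 + r²)² (E(b, r) = ((r² + 1) + 17)² = ((1 + r²) + 17)² = (18 + r²)²)
1/E(2171, -1662) = 1/((18 + (-1662)²)²) = 1/((18 + 2762244)²) = 1/(2762262²) = 1/7630091356644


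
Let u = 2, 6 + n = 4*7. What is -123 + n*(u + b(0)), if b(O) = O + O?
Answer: -79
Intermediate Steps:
n = 22 (n = -6 + 4*7 = -6 + 28 = 22)
b(O) = 2*O
-123 + n*(u + b(0)) = -123 + 22*(2 + 2*0) = -123 + 22*(2 + 0) = -123 + 22*2 = -123 + 44 = -79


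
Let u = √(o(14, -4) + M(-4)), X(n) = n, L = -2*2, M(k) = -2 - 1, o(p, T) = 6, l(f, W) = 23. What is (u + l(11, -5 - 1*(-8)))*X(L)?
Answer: -92 - 4*√3 ≈ -98.928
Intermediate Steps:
M(k) = -3
L = -4
u = √3 (u = √(6 - 3) = √3 ≈ 1.7320)
(u + l(11, -5 - 1*(-8)))*X(L) = (√3 + 23)*(-4) = (23 + √3)*(-4) = -92 - 4*√3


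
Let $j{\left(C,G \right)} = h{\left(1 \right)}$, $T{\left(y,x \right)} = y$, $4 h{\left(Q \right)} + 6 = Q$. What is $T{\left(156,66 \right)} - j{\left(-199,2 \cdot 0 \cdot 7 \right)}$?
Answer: $\frac{629}{4} \approx 157.25$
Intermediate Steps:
$h{\left(Q \right)} = - \frac{3}{2} + \frac{Q}{4}$
$j{\left(C,G \right)} = - \frac{5}{4}$ ($j{\left(C,G \right)} = - \frac{3}{2} + \frac{1}{4} \cdot 1 = - \frac{3}{2} + \frac{1}{4} = - \frac{5}{4}$)
$T{\left(156,66 \right)} - j{\left(-199,2 \cdot 0 \cdot 7 \right)} = 156 - - \frac{5}{4} = 156 + \frac{5}{4} = \frac{629}{4}$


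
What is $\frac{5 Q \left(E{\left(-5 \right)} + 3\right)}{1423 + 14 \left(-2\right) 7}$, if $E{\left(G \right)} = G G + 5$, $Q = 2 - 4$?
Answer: $- \frac{110}{409} \approx -0.26895$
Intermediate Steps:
$Q = -2$
$E{\left(G \right)} = 5 + G^{2}$ ($E{\left(G \right)} = G^{2} + 5 = 5 + G^{2}$)
$\frac{5 Q \left(E{\left(-5 \right)} + 3\right)}{1423 + 14 \left(-2\right) 7} = \frac{5 \left(- 2 \left(\left(5 + \left(-5\right)^{2}\right) + 3\right)\right)}{1423 + 14 \left(-2\right) 7} = \frac{5 \left(- 2 \left(\left(5 + 25\right) + 3\right)\right)}{1423 - 196} = \frac{5 \left(- 2 \left(30 + 3\right)\right)}{1423 - 196} = \frac{5 \left(\left(-2\right) 33\right)}{1227} = \frac{5 \left(-66\right)}{1227} = \frac{1}{1227} \left(-330\right) = - \frac{110}{409}$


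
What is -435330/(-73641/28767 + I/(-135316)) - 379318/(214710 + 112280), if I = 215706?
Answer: 46175407781991602663/440619571563785 ≈ 1.0480e+5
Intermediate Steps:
-435330/(-73641/28767 + I/(-135316)) - 379318/(214710 + 112280) = -435330/(-73641/28767 + 215706/(-135316)) - 379318/(214710 + 112280) = -435330/(-73641*1/28767 + 215706*(-1/135316)) - 379318/326990 = -435330/(-24547/9589 - 107853/67658) - 379318*1/326990 = -435330/(-2695003343/648772562) - 189659/163495 = -435330*(-648772562/2695003343) - 189659/163495 = 282430159415460/2695003343 - 189659/163495 = 46175407781991602663/440619571563785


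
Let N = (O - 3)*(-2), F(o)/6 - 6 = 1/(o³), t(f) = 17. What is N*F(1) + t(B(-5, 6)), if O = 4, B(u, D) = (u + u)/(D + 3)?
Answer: -67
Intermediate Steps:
B(u, D) = 2*u/(3 + D) (B(u, D) = (2*u)/(3 + D) = 2*u/(3 + D))
F(o) = 36 + 6/o³ (F(o) = 36 + 6/(o³) = 36 + 6/o³)
N = -2 (N = (4 - 3)*(-2) = 1*(-2) = -2)
N*F(1) + t(B(-5, 6)) = -2*(36 + 6/1³) + 17 = -2*(36 + 6*1) + 17 = -2*(36 + 6) + 17 = -2*42 + 17 = -84 + 17 = -67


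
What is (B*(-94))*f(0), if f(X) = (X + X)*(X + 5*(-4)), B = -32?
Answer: 0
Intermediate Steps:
f(X) = 2*X*(-20 + X) (f(X) = (2*X)*(X - 20) = (2*X)*(-20 + X) = 2*X*(-20 + X))
(B*(-94))*f(0) = (-32*(-94))*(2*0*(-20 + 0)) = 3008*(2*0*(-20)) = 3008*0 = 0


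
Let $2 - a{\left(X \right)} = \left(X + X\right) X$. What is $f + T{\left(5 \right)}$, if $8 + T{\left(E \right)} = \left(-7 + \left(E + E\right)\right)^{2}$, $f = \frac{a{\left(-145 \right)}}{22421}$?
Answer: $- \frac{19627}{22421} \approx -0.87538$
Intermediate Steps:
$a{\left(X \right)} = 2 - 2 X^{2}$ ($a{\left(X \right)} = 2 - \left(X + X\right) X = 2 - 2 X X = 2 - 2 X^{2}$)
$f = - \frac{42048}{22421}$ ($f = \frac{2 - 2 \left(-145\right)^{2}}{22421} = \left(2 - 42050\right) \frac{1}{22421} = \left(-42048\right) \frac{1}{22421} = - \frac{42048}{22421} \approx -1.8754$)
$T{\left(E \right)} = -8 + \left(-7 + 2 E\right)^{2}$ ($T{\left(E \right)} = -8 + \left(-7 + \left(E + E\right)\right)^{2} = -8 + \left(-7 + 2 E\right)^{2}$)
$f + T{\left(5 \right)} = - \frac{42048}{22421} - \left(8 - \left(-7 + 2 \cdot 5\right)^{2}\right) = - \frac{42048}{22421} - \left(8 - \left(-7 + 10\right)^{2}\right) = - \frac{42048}{22421} - \left(8 - 3^{2}\right) = - \frac{42048}{22421} + \left(-8 + 9\right) = - \frac{42048}{22421} + 1 = - \frac{19627}{22421}$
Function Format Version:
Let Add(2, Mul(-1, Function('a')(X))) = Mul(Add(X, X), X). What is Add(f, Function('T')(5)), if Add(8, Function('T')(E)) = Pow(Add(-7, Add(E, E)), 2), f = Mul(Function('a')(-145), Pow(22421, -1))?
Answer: Rational(-19627, 22421) ≈ -0.87538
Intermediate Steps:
Function('a')(X) = Add(2, Mul(-2, Pow(X, 2))) (Function('a')(X) = Add(2, Mul(-1, Mul(Add(X, X), X))) = Add(2, Mul(-1, Mul(Mul(2, X), X))) = Add(2, Mul(-1, Mul(2, Pow(X, 2)))) = Add(2, Mul(-2, Pow(X, 2))))
f = Rational(-42048, 22421) (f = Mul(Add(2, Mul(-2, Pow(-145, 2))), Pow(22421, -1)) = Mul(Add(2, Mul(-2, 21025)), Rational(1, 22421)) = Mul(Add(2, -42050), Rational(1, 22421)) = Mul(-42048, Rational(1, 22421)) = Rational(-42048, 22421) ≈ -1.8754)
Function('T')(E) = Add(-8, Pow(Add(-7, Mul(2, E)), 2)) (Function('T')(E) = Add(-8, Pow(Add(-7, Add(E, E)), 2)) = Add(-8, Pow(Add(-7, Mul(2, E)), 2)))
Add(f, Function('T')(5)) = Add(Rational(-42048, 22421), Add(-8, Pow(Add(-7, Mul(2, 5)), 2))) = Add(Rational(-42048, 22421), Add(-8, Pow(Add(-7, 10), 2))) = Add(Rational(-42048, 22421), Add(-8, Pow(3, 2))) = Add(Rational(-42048, 22421), Add(-8, 9)) = Add(Rational(-42048, 22421), 1) = Rational(-19627, 22421)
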